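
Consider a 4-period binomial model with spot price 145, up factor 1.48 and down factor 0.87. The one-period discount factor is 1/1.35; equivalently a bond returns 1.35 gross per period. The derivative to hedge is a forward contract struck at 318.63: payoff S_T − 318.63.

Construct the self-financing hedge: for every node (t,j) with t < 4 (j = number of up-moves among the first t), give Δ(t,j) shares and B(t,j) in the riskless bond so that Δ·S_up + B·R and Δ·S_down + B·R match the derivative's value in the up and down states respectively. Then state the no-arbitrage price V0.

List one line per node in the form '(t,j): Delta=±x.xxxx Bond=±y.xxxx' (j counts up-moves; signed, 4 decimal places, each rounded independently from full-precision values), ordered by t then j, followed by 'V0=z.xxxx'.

The replicating-portfolio and risk-neutral prices coincide; use p* = (1.35−0.87)/(1.48−0.87) = 0.7869 for the latter.
At expiry t=4: V(4,0)=-235.5598, V(4,1)=-177.3153, V(4,2)=-78.2325, V(4,3)=90.3221, V(4,4)=377.0586
(3,0): S=95.4829. Δ = (V_up−V_dn)/(S_up−S_dn) = (-177.3153−-235.5598)/(141.3147−83.0702) = 1.0000. V = [p*·-177.3153 + (1−p*)·-235.5598]/1.35 = -140.5393. B = V − Δ·S = -236.0222.
(3,1): S=162.4307. Δ = (V_up−V_dn)/(S_up−S_dn) = (-78.2325−-177.3153)/(240.3975−141.3147) = 1.0000. V = [p*·-78.2325 + (1−p*)·-177.3153]/1.35 = -73.5915. B = V − Δ·S = -236.0222.
(3,2): S=276.3190. Δ = (V_up−V_dn)/(S_up−S_dn) = (90.3221−-78.2325)/(408.9521−240.3975) = 1.0000. V = [p*·90.3221 + (1−p*)·-78.2325]/1.35 = 40.2967. B = V − Δ·S = -236.0222.
(3,3): S=470.0598. Δ = (V_up−V_dn)/(S_up−S_dn) = (377.0586−90.3221)/(695.6886−408.9521) = 1.0000. V = [p*·377.0586 + (1−p*)·90.3221]/1.35 = 234.0376. B = V − Δ·S = -236.0222.
(2,0): S=109.7505. Δ = (V_up−V_dn)/(S_up−S_dn) = (-73.5915−-140.5393)/(162.4307−95.4829) = 1.0000. V = [p*·-73.5915 + (1−p*)·-140.5393]/1.35 = -65.0808. B = V − Δ·S = -174.8313.
(2,1): S=186.7020. Δ = (V_up−V_dn)/(S_up−S_dn) = (40.2967−-73.5915)/(276.3190−162.4307) = 1.0000. V = [p*·40.2967 + (1−p*)·-73.5915]/1.35 = 11.8707. B = V − Δ·S = -174.8313.
(2,2): S=317.6080. Δ = (V_up−V_dn)/(S_up−S_dn) = (234.0376−40.2967)/(470.0598−276.3190) = 1.0000. V = [p*·234.0376 + (1−p*)·40.2967]/1.35 = 142.7767. B = V − Δ·S = -174.8313.
(1,0): S=126.1500. Δ = (V_up−V_dn)/(S_up−S_dn) = (11.8707−-65.0808)/(186.7020−109.7505) = 1.0000. V = [p*·11.8707 + (1−p*)·-65.0808]/1.35 = -3.3546. B = V − Δ·S = -129.5046.
(1,1): S=214.6000. Δ = (V_up−V_dn)/(S_up−S_dn) = (142.7767−11.8707)/(317.6080−186.7020) = 1.0000. V = [p*·142.7767 + (1−p*)·11.8707]/1.35 = 85.0954. B = V − Δ·S = -129.5046.
(0,0): S=145.0000. Δ = (V_up−V_dn)/(S_up−S_dn) = (85.0954−-3.3546)/(214.6000−126.1500) = 1.0000. V = [p*·85.0954 + (1−p*)·-3.3546]/1.35 = 49.0706. B = V − Δ·S = -95.9294.
The time-0 hedge costs 49.0706, which is the no-arbitrage price.

(0,0): Delta=1.0000 Bond=-95.9294
(1,0): Delta=1.0000 Bond=-129.5046
(1,1): Delta=1.0000 Bond=-129.5046
(2,0): Delta=1.0000 Bond=-174.8313
(2,1): Delta=1.0000 Bond=-174.8313
(2,2): Delta=1.0000 Bond=-174.8313
(3,0): Delta=1.0000 Bond=-236.0222
(3,1): Delta=1.0000 Bond=-236.0222
(3,2): Delta=1.0000 Bond=-236.0222
(3,3): Delta=1.0000 Bond=-236.0222
V0=49.0706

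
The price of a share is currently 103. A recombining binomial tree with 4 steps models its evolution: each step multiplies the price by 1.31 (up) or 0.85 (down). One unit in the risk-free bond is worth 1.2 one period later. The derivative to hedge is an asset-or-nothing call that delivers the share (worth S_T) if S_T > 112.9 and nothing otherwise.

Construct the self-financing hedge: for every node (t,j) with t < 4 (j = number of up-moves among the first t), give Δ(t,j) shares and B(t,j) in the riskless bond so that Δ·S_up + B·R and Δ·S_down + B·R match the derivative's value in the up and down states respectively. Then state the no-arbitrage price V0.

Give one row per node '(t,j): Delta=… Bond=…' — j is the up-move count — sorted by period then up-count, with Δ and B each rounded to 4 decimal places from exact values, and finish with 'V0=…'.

Risk-neutral probability p* = (R−d)/(u−d) = (1.2−0.85)/(1.31−0.85) = 0.7609.
At expiry t=4: V(4,0)=0.0000, V(4,1)=0.0000, V(4,2)=127.7079, V(4,3)=196.8204, V(4,4)=303.3349
  t=3,j=0: stock 63.2549 → up 82.8639 (V=0.0000), down 53.7666 (V=0.0000). Price 0.0000; hedge Δ=0.0000, bond B=0.0000.
  t=3,j=1: stock 97.4869 → up 127.7079 (V=127.7079), down 82.8639 (V=0.0000). Price 80.9742; hedge Δ=2.8478, bond B=-196.6516.
  t=3,j=2: stock 150.2446 → up 196.8204 (V=196.8204), down 127.7079 (V=127.7079). Price 150.2446; hedge Δ=1.0000, bond B=0.0000.
  t=3,j=3: stock 231.5534 → up 303.3349 (V=303.3349), down 196.8204 (V=196.8204). Price 231.5534; hedge Δ=1.0000, bond B=0.0000.
  t=2,j=0: stock 74.4175 → up 97.4869 (V=80.9742), down 63.2549 (V=0.0000). Price 51.3423; hedge Δ=2.3654, bond B=-124.6885.
  t=2,j=1: stock 114.6905 → up 150.2446 (V=150.2446), down 97.4869 (V=80.9742). Price 111.3999; hedge Δ=1.3130, bond B=-39.1878.
  t=2,j=2: stock 176.7583 → up 231.5534 (V=231.5534), down 150.2446 (V=150.2446). Price 176.7583; hedge Δ=1.0000, bond B=0.0000.
  t=1,j=0: stock 87.5500 → up 114.6905 (V=111.3999), down 74.4175 (V=51.3423). Price 80.8653; hedge Δ=1.4913, bond B=-49.6947.
  t=1,j=1: stock 134.9300 → up 176.7583 (V=176.7583), down 114.6905 (V=111.3999). Price 134.2743; hedge Δ=1.0530, bond B=-7.8092.
  t=0,j=0: stock 103.0000 → up 134.9300 (V=134.2743), down 87.5500 (V=80.8653). Price 101.2521; hedge Δ=1.1272, bond B=-14.8544.
Root portfolio cost Δ·103+B reproduces V0=101.2521.

(0,0): Delta=1.1272 Bond=-14.8544
(1,0): Delta=1.4913 Bond=-49.6947
(1,1): Delta=1.0530 Bond=-7.8092
(2,0): Delta=2.3654 Bond=-124.6885
(2,1): Delta=1.3130 Bond=-39.1878
(2,2): Delta=1.0000 Bond=0.0000
(3,0): Delta=0.0000 Bond=0.0000
(3,1): Delta=2.8478 Bond=-196.6516
(3,2): Delta=1.0000 Bond=0.0000
(3,3): Delta=1.0000 Bond=0.0000
V0=101.2521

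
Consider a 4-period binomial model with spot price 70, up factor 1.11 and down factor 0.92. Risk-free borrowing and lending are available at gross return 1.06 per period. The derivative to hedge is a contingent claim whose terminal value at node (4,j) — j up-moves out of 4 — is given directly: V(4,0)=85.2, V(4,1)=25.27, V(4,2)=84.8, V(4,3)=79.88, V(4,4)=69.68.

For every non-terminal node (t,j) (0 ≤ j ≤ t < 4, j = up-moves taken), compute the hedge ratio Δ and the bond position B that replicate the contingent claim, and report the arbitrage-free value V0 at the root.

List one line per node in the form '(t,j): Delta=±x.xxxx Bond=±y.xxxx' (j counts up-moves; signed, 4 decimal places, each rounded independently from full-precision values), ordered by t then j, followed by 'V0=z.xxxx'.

The replicating-portfolio and risk-neutral prices coincide; use p* = (1.06−0.92)/(1.11−0.92) = 0.7368 for the latter.
At expiry t=4: V(4,0)=85.2000, V(4,1)=25.2700, V(4,2)=84.8000, V(4,3)=79.8800, V(4,4)=69.6800
Node (3,0) S=54.5082: V=(p*·25.2700+(1−p*)·85.2000)/1.06=38.7180; Δ=(25.2700−85.2000)/(60.5041−50.1475)=-5.7867; B=V−Δ·S=354.1390
Node (3,1) S=65.7653: V=(p*·84.8000+(1−p*)·25.2700)/1.06=65.2210; Δ=(84.8000−25.2700)/(72.9995−60.5041)=4.7642; B=V−Δ·S=-248.0948
Node (3,2) S=79.3472: V=(p*·79.8800+(1−p*)·84.8000)/1.06=76.5799; Δ=(79.8800−84.8000)/(88.0754−72.9995)=-0.3263; B=V−Δ·S=102.4747
Node (3,3) S=95.7342: V=(p*·69.6800+(1−p*)·79.8800)/1.06=68.2681; Δ=(69.6800−79.8800)/(106.2649−88.0754)=-0.5608; B=V−Δ·S=121.9523
Node (2,0) S=59.2480: V=(p*·65.2210+(1−p*)·38.7180)/1.06=54.9495; Δ=(65.2210−38.7180)/(65.7653−54.5082)=2.3543; B=V−Δ·S=-84.5398
Node (2,1) S=71.4840: V=(p*·76.5799+(1−p*)·65.2210)/1.06=69.4252; Δ=(76.5799−65.2210)/(79.3472−65.7653)=0.8363; B=V−Δ·S=9.6411
Node (2,2) S=86.2470: V=(p*·68.2681+(1−p*)·76.5799)/1.06=66.4674; Δ=(68.2681−76.5799)/(95.7342−79.3472)=-0.5072; B=V−Δ·S=110.2138
Node (1,0) S=64.4000: V=(p*·69.4252+(1−p*)·54.9495)/1.06=61.9017; Δ=(69.4252−54.9495)/(71.4840−59.2480)=1.1830; B=V−Δ·S=-14.2862
Node (1,1) S=77.7000: V=(p*·66.4674+(1−p*)·69.4252)/1.06=63.4394; Δ=(66.4674−69.4252)/(86.2470−71.4840)=-0.2004; B=V−Δ·S=79.0069
Node (0,0) S=70.0000: V=(p*·63.4394+(1−p*)·61.9017)/1.06=59.4667; Δ=(63.4394−61.9017)/(77.7000−64.4000)=0.1156; B=V−Δ·S=51.3737
Self-financing check: at every node Δ·S+B equals the discounted successor values.

(0,0): Delta=0.1156 Bond=51.3737
(1,0): Delta=1.1830 Bond=-14.2862
(1,1): Delta=-0.2004 Bond=79.0069
(2,0): Delta=2.3543 Bond=-84.5398
(2,1): Delta=0.8363 Bond=9.6411
(2,2): Delta=-0.5072 Bond=110.2138
(3,0): Delta=-5.7867 Bond=354.1390
(3,1): Delta=4.7642 Bond=-248.0948
(3,2): Delta=-0.3263 Bond=102.4747
(3,3): Delta=-0.5608 Bond=121.9523
V0=59.4667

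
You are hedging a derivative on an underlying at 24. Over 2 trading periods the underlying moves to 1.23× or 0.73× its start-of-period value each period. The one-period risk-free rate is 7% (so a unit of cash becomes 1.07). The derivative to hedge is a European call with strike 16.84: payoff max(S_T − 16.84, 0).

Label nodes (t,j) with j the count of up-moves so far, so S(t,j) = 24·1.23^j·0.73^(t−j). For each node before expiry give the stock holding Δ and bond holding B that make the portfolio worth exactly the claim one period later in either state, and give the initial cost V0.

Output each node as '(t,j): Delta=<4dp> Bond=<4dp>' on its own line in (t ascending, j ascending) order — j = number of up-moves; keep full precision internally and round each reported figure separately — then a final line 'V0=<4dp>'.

(0,0): Delta=0.8991 Bond=-11.9238
(1,0): Delta=0.5376 Bond=-6.4262
(1,1): Delta=1.0000 Bond=-15.7383
V0=9.6536

Since d<R<u, set p* = (R−d)/(u−d) = 0.6800; price each node as the discounted p*-expectation of its children.
Terminal payoffs: V(2,0)=0.0000, V(2,1)=4.7096, V(2,2)=19.4696
Node (1,0) S=17.5200: V=(p*·4.7096+(1−p*)·0.0000)/1.07=2.9930; Δ=(4.7096−0.0000)/(21.5496−12.7896)=0.5376; B=V−Δ·S=-6.4262
Node (1,1) S=29.5200: V=(p*·19.4696+(1−p*)·4.7096)/1.07=13.7817; Δ=(19.4696−4.7096)/(36.3096−21.5496)=1.0000; B=V−Δ·S=-15.7383
Node (0,0) S=24.0000: V=(p*·13.7817+(1−p*)·2.9930)/1.07=9.6536; Δ=(13.7817−2.9930)/(29.5200−17.5200)=0.8991; B=V−Δ·S=-11.9238
The time-0 hedge costs 9.6536, which is the no-arbitrage price.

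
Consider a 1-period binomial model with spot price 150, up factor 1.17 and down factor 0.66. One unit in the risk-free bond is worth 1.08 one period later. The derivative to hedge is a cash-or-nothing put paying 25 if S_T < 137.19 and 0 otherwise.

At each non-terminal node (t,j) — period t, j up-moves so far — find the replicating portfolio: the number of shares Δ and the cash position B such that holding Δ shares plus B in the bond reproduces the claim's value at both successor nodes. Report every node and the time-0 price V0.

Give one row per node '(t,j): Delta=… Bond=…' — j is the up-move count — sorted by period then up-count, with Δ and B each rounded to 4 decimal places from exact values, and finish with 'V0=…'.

(0,0): Delta=-0.3268 Bond=53.1046
V0=4.0850

Since d<R<u, set p* = (R−d)/(u−d) = 0.8235; price each node as the discounted p*-expectation of its children.
Payoff layer (t=1): V(1,0)=25.0000, V(1,1)=0.0000
Node (0,0) S=150.0000: V=(p*·0.0000+(1−p*)·25.0000)/1.08=4.0850; Δ=(0.0000−25.0000)/(175.5000−99.0000)=-0.3268; B=V−Δ·S=53.1046
Self-financing check: at every node Δ·S+B equals the discounted successor values.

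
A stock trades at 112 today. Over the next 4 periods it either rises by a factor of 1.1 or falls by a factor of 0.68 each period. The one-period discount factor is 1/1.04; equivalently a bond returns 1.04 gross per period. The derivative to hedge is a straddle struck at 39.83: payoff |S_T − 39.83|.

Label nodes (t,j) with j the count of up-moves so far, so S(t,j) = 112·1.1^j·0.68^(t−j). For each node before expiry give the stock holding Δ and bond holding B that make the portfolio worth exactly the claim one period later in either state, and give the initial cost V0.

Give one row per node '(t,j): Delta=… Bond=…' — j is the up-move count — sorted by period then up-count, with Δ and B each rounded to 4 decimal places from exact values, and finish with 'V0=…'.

The replicating-portfolio and risk-neutral prices coincide; use p* = (1.04−0.68)/(1.1−0.68) = 0.8571 for the latter.
Payoff layer (t=4): V(4,0)=15.8829, V(4,1)=1.0920, V(4,2)=22.8344, V(4,3)=61.5390, V(4,4)=124.1492
(3,0): S=35.2164. Δ = (V_up−V_dn)/(S_up−S_dn) = (1.0920−15.8829)/(38.7380−23.9471) = -1.0000. V = [p*·1.0920 + (1−p*)·15.8829]/1.04 = 3.0817. B = V − Δ·S = 38.2981.
(3,1): S=56.9677. Δ = (V_up−V_dn)/(S_up−S_dn) = (22.8344−1.0920)/(62.6644−38.7380) = 0.9087. V = [p*·22.8344 + (1−p*)·1.0920]/1.04 = 18.9696. B = V − Δ·S = -32.7982.
(3,2): S=92.1536. Δ = (V_up−V_dn)/(S_up−S_dn) = (61.5390−22.8344)/(101.3690−62.6644) = 1.0000. V = [p*·61.5390 + (1−p*)·22.8344]/1.04 = 53.8555. B = V − Δ·S = -38.2981.
(3,3): S=149.0720. Δ = (V_up−V_dn)/(S_up−S_dn) = (124.1492−61.5390)/(163.9792−101.3690) = 1.0000. V = [p*·124.1492 + (1−p*)·61.5390]/1.04 = 110.7739. B = V − Δ·S = -38.2981.
(2,0): S=51.7888. Δ = (V_up−V_dn)/(S_up−S_dn) = (18.9696−3.0817)/(56.9677−35.2164) = 0.7304. V = [p*·18.9696 + (1−p*)·3.0817]/1.04 = 16.0576. B = V − Δ·S = -21.7708.
(2,1): S=83.7760. Δ = (V_up−V_dn)/(S_up−S_dn) = (53.8555−18.9696)/(92.1536−56.9677) = 0.9915. V = [p*·53.8555 + (1−p*)·18.9696]/1.04 = 46.9921. B = V − Δ·S = -36.0696.
(2,2): S=135.5200. Δ = (V_up−V_dn)/(S_up−S_dn) = (110.7739−53.8555)/(149.0720−92.1536) = 1.0000. V = [p*·110.7739 + (1−p*)·53.8555]/1.04 = 98.6949. B = V − Δ·S = -36.8251.
(1,0): S=76.1600. Δ = (V_up−V_dn)/(S_up−S_dn) = (46.9921−16.0576)/(83.7760−51.7888) = 0.9671. V = [p*·46.9921 + (1−p*)·16.0576]/1.04 = 40.9355. B = V − Δ·S = -32.7182.
(1,1): S=123.2000. Δ = (V_up−V_dn)/(S_up−S_dn) = (98.6949−46.9921)/(135.5200−83.7760) = 0.9992. V = [p*·98.6949 + (1−p*)·46.9921]/1.04 = 87.7969. B = V − Δ·S = -35.3050.
(0,0): S=112.0000. Δ = (V_up−V_dn)/(S_up−S_dn) = (87.7969−40.9355)/(123.2000−76.1600) = 0.9962. V = [p*·87.7969 + (1−p*)·40.9355]/1.04 = 77.9831. B = V − Δ·S = -33.5917.
Self-financing check: at every node Δ·S+B equals the discounted successor values.

(0,0): Delta=0.9962 Bond=-33.5917
(1,0): Delta=0.9671 Bond=-32.7182
(1,1): Delta=0.9992 Bond=-35.3050
(2,0): Delta=0.7304 Bond=-21.7708
(2,1): Delta=0.9915 Bond=-36.0696
(2,2): Delta=1.0000 Bond=-36.8251
(3,0): Delta=-1.0000 Bond=38.2981
(3,1): Delta=0.9087 Bond=-32.7982
(3,2): Delta=1.0000 Bond=-38.2981
(3,3): Delta=1.0000 Bond=-38.2981
V0=77.9831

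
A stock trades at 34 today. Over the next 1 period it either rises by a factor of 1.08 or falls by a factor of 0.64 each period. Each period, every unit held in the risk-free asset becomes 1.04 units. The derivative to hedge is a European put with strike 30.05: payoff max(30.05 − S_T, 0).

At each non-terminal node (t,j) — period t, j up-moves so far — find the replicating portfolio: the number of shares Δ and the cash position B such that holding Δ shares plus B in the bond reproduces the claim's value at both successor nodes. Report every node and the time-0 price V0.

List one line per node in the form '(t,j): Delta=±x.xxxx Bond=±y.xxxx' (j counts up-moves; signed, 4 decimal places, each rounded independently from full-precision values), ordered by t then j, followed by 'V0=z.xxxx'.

Since d<R<u, set p* = (R−d)/(u−d) = 0.9091; price each node as the discounted p*-expectation of its children.
Terminal payoffs: V(1,0)=8.2900, V(1,1)=0.0000
(0,0): S=34.0000. Δ = (V_up−V_dn)/(S_up−S_dn) = (0.0000−8.2900)/(36.7200−21.7600) = -0.5541. V = [p*·0.0000 + (1−p*)·8.2900]/1.04 = 0.7247. B = V − Δ·S = 19.5656.
Root portfolio cost Δ·34+B reproduces V0=0.7247.

(0,0): Delta=-0.5541 Bond=19.5656
V0=0.7247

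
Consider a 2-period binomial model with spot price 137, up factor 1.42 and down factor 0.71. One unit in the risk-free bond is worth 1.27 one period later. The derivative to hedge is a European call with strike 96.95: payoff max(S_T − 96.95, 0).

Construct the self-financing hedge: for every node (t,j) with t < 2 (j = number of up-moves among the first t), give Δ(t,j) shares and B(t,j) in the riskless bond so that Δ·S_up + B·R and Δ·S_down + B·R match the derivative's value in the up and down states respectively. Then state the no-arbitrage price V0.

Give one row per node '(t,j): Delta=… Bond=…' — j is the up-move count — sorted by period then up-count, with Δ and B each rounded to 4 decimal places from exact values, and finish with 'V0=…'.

(0,0): Delta=0.9523 Bond=-52.8032
(1,0): Delta=0.5962 Bond=-32.4200
(1,1): Delta=1.0000 Bond=-76.3386
V0=77.6626

Under the risk-neutral measure, an up-move has probability p* = (R−d)/(u−d) = 0.7887 and values discount at R = 1.27.
Terminal payoffs: V(2,0)=0.0000, V(2,1)=41.1734, V(2,2)=179.2968
  t=1,j=0: stock 97.2700 → up 138.1234 (V=41.1734), down 69.0617 (V=0.0000). Price 25.5707; hedge Δ=0.5962, bond B=-32.4200.
  t=1,j=1: stock 194.5400 → up 276.2468 (V=179.2968), down 138.1234 (V=41.1734). Price 118.2014; hedge Δ=1.0000, bond B=-76.3386.
  t=0,j=0: stock 137.0000 → up 194.5400 (V=118.2014), down 97.2700 (V=25.5707). Price 77.6626; hedge Δ=0.9523, bond B=-52.8032.
Check: Δ(0,0)·S0 + B(0,0) = 77.6626 = V0.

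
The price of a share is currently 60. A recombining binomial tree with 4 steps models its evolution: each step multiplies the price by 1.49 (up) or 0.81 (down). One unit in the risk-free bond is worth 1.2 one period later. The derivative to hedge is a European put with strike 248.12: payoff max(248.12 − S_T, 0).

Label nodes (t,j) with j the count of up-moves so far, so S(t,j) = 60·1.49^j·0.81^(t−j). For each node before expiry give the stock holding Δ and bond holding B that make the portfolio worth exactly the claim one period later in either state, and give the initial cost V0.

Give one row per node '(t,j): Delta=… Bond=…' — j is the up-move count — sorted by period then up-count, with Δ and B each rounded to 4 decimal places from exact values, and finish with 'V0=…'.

No-arbitrage ⇒ martingale measure with p* = (R−d)/(u−d) = 0.5735.
Terminal payoffs: V(4,0)=222.2920, V(4,1)=200.6092, V(4,2)=160.7235, V(4,3)=87.3537, V(4,4)=0.0000
  t=3,j=0: stock 31.8865 → up 47.5108 (V=200.6092), down 25.8280 (V=222.2920). Price 174.8802; hedge Δ=-1.0000, bond B=206.7667.
  t=3,j=1: stock 58.6553 → up 87.3965 (V=160.7235), down 47.5108 (V=200.6092). Price 148.1113; hedge Δ=-1.0000, bond B=206.7667.
  t=3,j=2: stock 107.8969 → up 160.7663 (V=87.3537), down 87.3965 (V=160.7235). Price 98.8698; hedge Δ=-1.0000, bond B=206.7667.
  t=3,j=3: stock 198.4769 → up 295.7306 (V=0.0000), down 160.7663 (V=87.3537). Price 31.0448; hedge Δ=-0.6472, bond B=159.5061.
  t=2,j=0: stock 39.3660 → up 58.6553 (V=148.1113), down 31.8865 (V=174.8802). Price 132.9396; hedge Δ=-1.0000, bond B=172.3056.
  t=2,j=1: stock 72.4140 → up 107.8969 (V=98.8698), down 58.6553 (V=148.1113). Price 99.8916; hedge Δ=-1.0000, bond B=172.3056.
  t=2,j=2: stock 133.2060 → up 198.4769 (V=31.0448), down 107.8969 (V=98.8698). Price 49.9751; hedge Δ=-0.7488, bond B=149.7178.
  t=1,j=0: stock 48.6000 → up 72.4140 (V=99.8916), down 39.3660 (V=132.9396). Price 94.9880; hedge Δ=-1.0000, bond B=143.5880.
  t=1,j=1: stock 89.4000 → up 133.2060 (V=49.9751), down 72.4140 (V=99.8916). Price 59.3859; hedge Δ=-0.8211, bond B=132.7923.
  t=0,j=0: stock 60.0000 → up 89.4000 (V=59.3859), down 48.6000 (V=94.9880). Price 62.1409; hedge Δ=-0.8726, bond B=114.4970.
The time-0 hedge costs 62.1409, which is the no-arbitrage price.

(0,0): Delta=-0.8726 Bond=114.4970
(1,0): Delta=-1.0000 Bond=143.5880
(1,1): Delta=-0.8211 Bond=132.7923
(2,0): Delta=-1.0000 Bond=172.3056
(2,1): Delta=-1.0000 Bond=172.3056
(2,2): Delta=-0.7488 Bond=149.7178
(3,0): Delta=-1.0000 Bond=206.7667
(3,1): Delta=-1.0000 Bond=206.7667
(3,2): Delta=-1.0000 Bond=206.7667
(3,3): Delta=-0.6472 Bond=159.5061
V0=62.1409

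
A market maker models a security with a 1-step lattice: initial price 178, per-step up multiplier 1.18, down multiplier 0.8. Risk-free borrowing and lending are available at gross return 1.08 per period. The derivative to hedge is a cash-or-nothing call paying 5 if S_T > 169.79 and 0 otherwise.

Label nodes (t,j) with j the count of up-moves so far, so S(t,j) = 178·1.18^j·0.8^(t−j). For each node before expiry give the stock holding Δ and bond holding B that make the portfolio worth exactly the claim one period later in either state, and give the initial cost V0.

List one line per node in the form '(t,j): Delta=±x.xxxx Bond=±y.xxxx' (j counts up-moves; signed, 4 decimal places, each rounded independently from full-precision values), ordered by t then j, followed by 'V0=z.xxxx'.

No-arbitrage ⇒ martingale measure with p* = (R−d)/(u−d) = 0.7368.
Terminal values V(1,·): V(1,0)=0.0000, V(1,1)=5.0000
Node (0,0) S=178.0000: V=(p*·5.0000+(1−p*)·0.0000)/1.08=3.4113; Δ=(5.0000−0.0000)/(210.0400−142.4000)=0.0739; B=V−Δ·S=-9.7466
Self-financing check: at every node Δ·S+B equals the discounted successor values.

(0,0): Delta=0.0739 Bond=-9.7466
V0=3.4113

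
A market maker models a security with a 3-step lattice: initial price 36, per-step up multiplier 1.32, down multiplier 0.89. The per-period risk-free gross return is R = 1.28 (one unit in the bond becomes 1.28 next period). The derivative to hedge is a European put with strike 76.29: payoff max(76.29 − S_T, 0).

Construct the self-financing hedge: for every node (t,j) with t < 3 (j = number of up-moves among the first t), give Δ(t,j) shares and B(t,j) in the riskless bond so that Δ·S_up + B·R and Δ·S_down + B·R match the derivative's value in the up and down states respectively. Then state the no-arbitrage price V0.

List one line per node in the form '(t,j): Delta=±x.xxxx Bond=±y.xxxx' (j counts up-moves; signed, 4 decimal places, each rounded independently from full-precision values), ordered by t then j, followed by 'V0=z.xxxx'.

Since d<R<u, set p* = (R−d)/(u−d) = 0.9070; price each node as the discounted p*-expectation of its children.
At expiry t=3: V(3,0)=50.9111, V(3,1)=38.6494, V(3,2)=20.4635, V(3,3)=0.0000
(2,0): S=28.5156. Δ = (V_up−V_dn)/(S_up−S_dn) = (38.6494−50.9111)/(37.6406−25.3789) = -1.0000. V = [p*·38.6494 + (1−p*)·50.9111]/1.28 = 31.0860. B = V − Δ·S = 59.6016.
(2,1): S=42.2928. Δ = (V_up−V_dn)/(S_up−S_dn) = (20.4635−38.6494)/(55.8265−37.6406) = -1.0000. V = [p*·20.4635 + (1−p*)·38.6494]/1.28 = 17.3088. B = V − Δ·S = 59.6016.
(2,2): S=62.7264. Δ = (V_up−V_dn)/(S_up−S_dn) = (0.0000−20.4635)/(82.7988−55.8265) = -0.7587. V = [p*·0.0000 + (1−p*)·20.4635]/1.28 = 1.4872. B = V − Δ·S = 49.0767.
(1,0): S=32.0400. Δ = (V_up−V_dn)/(S_up−S_dn) = (17.3088−31.0860)/(42.2928−28.5156) = -1.0000. V = [p*·17.3088 + (1−p*)·31.0860]/1.28 = 14.5237. B = V − Δ·S = 46.5637.
(1,1): S=47.5200. Δ = (V_up−V_dn)/(S_up−S_dn) = (1.4872−17.3088)/(62.7264−42.2928) = -0.7743. V = [p*·1.4872 + (1−p*)·17.3088]/1.28 = 2.3117. B = V − Δ·S = 39.1061.
(0,0): S=36.0000. Δ = (V_up−V_dn)/(S_up−S_dn) = (2.3117−14.5237)/(47.5200−32.0400) = -0.7889. V = [p*·2.3117 + (1−p*)·14.5237]/1.28 = 2.6935. B = V − Δ·S = 31.0936.
The time-0 hedge costs 2.6935, which is the no-arbitrage price.

(0,0): Delta=-0.7889 Bond=31.0936
(1,0): Delta=-1.0000 Bond=46.5637
(1,1): Delta=-0.7743 Bond=39.1061
(2,0): Delta=-1.0000 Bond=59.6016
(2,1): Delta=-1.0000 Bond=59.6016
(2,2): Delta=-0.7587 Bond=49.0767
V0=2.6935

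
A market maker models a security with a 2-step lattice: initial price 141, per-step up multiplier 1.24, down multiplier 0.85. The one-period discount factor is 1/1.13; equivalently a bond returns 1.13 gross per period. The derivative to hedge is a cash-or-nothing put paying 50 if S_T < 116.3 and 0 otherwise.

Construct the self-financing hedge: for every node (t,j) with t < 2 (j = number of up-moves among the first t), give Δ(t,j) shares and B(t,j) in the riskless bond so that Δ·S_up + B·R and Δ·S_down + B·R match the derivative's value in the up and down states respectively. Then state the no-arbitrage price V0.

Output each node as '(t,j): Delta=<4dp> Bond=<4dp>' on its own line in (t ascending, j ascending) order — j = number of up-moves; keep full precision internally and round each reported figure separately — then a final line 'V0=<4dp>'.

No-arbitrage ⇒ martingale measure with p* = (R−d)/(u−d) = 0.7179.
Payoff layer (t=2): V(2,0)=50.0000, V(2,1)=0.0000, V(2,2)=0.0000
Node (1,0) S=119.8500: V=(p*·0.0000+(1−p*)·50.0000)/1.13=12.4801; Δ=(0.0000−50.0000)/(148.6140−101.8725)=-1.0697; B=V−Δ·S=140.6853
Node (1,1) S=174.8400: V=(p*·0.0000+(1−p*)·0.0000)/1.13=0.0000; Δ=(0.0000−0.0000)/(216.8016−148.6140)=0.0000; B=V−Δ·S=0.0000
Node (0,0) S=141.0000: V=(p*·0.0000+(1−p*)·12.4801)/1.13=3.1151; Δ=(0.0000−12.4801)/(174.8400−119.8500)=-0.2270; B=V−Δ·S=35.1155
Root portfolio cost Δ·141+B reproduces V0=3.1151.

(0,0): Delta=-0.2270 Bond=35.1155
(1,0): Delta=-1.0697 Bond=140.6853
(1,1): Delta=0.0000 Bond=0.0000
V0=3.1151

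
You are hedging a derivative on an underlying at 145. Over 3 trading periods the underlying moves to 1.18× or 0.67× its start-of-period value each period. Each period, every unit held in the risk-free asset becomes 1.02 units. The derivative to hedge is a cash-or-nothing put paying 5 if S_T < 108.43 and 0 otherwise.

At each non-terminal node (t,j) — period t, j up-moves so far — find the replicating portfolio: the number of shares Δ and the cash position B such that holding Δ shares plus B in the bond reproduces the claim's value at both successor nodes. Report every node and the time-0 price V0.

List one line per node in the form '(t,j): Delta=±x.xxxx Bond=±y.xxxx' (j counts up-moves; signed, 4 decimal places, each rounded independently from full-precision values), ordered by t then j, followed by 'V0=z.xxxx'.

(0,0): Delta=-0.0280 Bond=5.1579
(1,0): Delta=-0.0679 Bond=9.1387
(1,1): Delta=-0.0176 Bond=3.4884
(2,0): Delta=0.0000 Bond=4.9020
(2,1): Delta=-0.0855 Bond=11.3418
(2,2): Delta=0.0000 Bond=0.0000
V0=1.1002

The replicating-portfolio and risk-neutral prices coincide; use p* = (1.02−0.67)/(1.18−0.67) = 0.6863 for the latter.
At expiry t=3: V(3,0)=5.0000, V(3,1)=5.0000, V(3,2)=0.0000, V(3,3)=0.0000
  t=2,j=0: stock 65.0905 → up 76.8068 (V=5.0000), down 43.6106 (V=5.0000). Price 4.9020; hedge Δ=0.0000, bond B=4.9020.
  t=2,j=1: stock 114.6370 → up 135.2717 (V=0.0000), down 76.8068 (V=5.0000). Price 1.5379; hedge Δ=-0.0855, bond B=11.3418.
  t=2,j=2: stock 201.8980 → up 238.2396 (V=0.0000), down 135.2717 (V=0.0000). Price 0.0000; hedge Δ=0.0000, bond B=0.0000.
  t=1,j=0: stock 97.1500 → up 114.6370 (V=1.5379), down 65.0905 (V=4.9020). Price 2.5424; hedge Δ=-0.0679, bond B=9.1387.
  t=1,j=1: stock 171.1000 → up 201.8980 (V=0.0000), down 114.6370 (V=1.5379). Price 0.4730; hedge Δ=-0.0176, bond B=3.4884.
  t=0,j=0: stock 145.0000 → up 171.1000 (V=0.4730), down 97.1500 (V=2.5424). Price 1.1002; hedge Δ=-0.0280, bond B=5.1579.
Root portfolio cost Δ·145+B reproduces V0=1.1002.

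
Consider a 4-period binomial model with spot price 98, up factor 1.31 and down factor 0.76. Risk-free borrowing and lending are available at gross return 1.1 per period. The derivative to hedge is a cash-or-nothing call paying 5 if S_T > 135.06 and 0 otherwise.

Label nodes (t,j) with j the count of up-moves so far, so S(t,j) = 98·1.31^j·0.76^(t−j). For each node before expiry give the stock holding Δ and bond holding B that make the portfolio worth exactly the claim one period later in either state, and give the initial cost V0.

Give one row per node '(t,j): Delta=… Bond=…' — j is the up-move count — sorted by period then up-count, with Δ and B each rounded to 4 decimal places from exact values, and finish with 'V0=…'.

No-arbitrage ⇒ martingale measure with p* = (R−d)/(u−d) = 0.6182.
Terminal values V(4,·): V(4,0)=0.0000, V(4,1)=0.0000, V(4,2)=0.0000, V(4,3)=5.0000, V(4,4)=5.0000
(3,0): S=43.0196. Δ = (V_up−V_dn)/(S_up−S_dn) = (0.0000−0.0000)/(56.3557−32.6949) = 0.0000. V = [p*·0.0000 + (1−p*)·0.0000]/1.1 = 0.0000. B = V − Δ·S = 0.0000.
(3,1): S=74.1523. Δ = (V_up−V_dn)/(S_up−S_dn) = (0.0000−0.0000)/(97.1395−56.3557) = 0.0000. V = [p*·0.0000 + (1−p*)·0.0000]/1.1 = 0.0000. B = V − Δ·S = 0.0000.
(3,2): S=127.8151. Δ = (V_up−V_dn)/(S_up−S_dn) = (5.0000−0.0000)/(167.4378−97.1395) = 0.0711. V = [p*·5.0000 + (1−p*)·0.0000]/1.1 = 2.8099. B = V − Δ·S = -6.2810.
(3,3): S=220.3129. Δ = (V_up−V_dn)/(S_up−S_dn) = (5.0000−5.0000)/(288.6099−167.4378) = 0.0000. V = [p*·5.0000 + (1−p*)·5.0000]/1.1 = 4.5455. B = V − Δ·S = 4.5455.
(2,0): S=56.6048. Δ = (V_up−V_dn)/(S_up−S_dn) = (0.0000−0.0000)/(74.1523−43.0196) = 0.0000. V = [p*·0.0000 + (1−p*)·0.0000]/1.1 = 0.0000. B = V − Δ·S = 0.0000.
(2,1): S=97.5688. Δ = (V_up−V_dn)/(S_up−S_dn) = (2.8099−0.0000)/(127.8151−74.1523) = 0.0524. V = [p*·2.8099 + (1−p*)·0.0000]/1.1 = 1.5791. B = V − Δ·S = -3.5298.
(2,2): S=168.1778. Δ = (V_up−V_dn)/(S_up−S_dn) = (4.5455−2.8099)/(220.3129−127.8151) = 0.0188. V = [p*·4.5455 + (1−p*)·2.8099]/1.1 = 3.5298. B = V − Δ·S = 0.3743.
(1,0): S=74.4800. Δ = (V_up−V_dn)/(S_up−S_dn) = (1.5791−0.0000)/(97.5688−56.6048) = 0.0385. V = [p*·1.5791 + (1−p*)·0.0000]/1.1 = 0.8874. B = V − Δ·S = -1.9837.
(1,1): S=128.3800. Δ = (V_up−V_dn)/(S_up−S_dn) = (3.5298−1.5791)/(168.1778−97.5688) = 0.0276. V = [p*·3.5298 + (1−p*)·1.5791]/1.1 = 2.5318. B = V − Δ·S = -1.0149.
(0,0): S=98.0000. Δ = (V_up−V_dn)/(S_up−S_dn) = (2.5318−0.8874)/(128.3800−74.4800) = 0.0305. V = [p*·2.5318 + (1−p*)·0.8874]/1.1 = 1.7309. B = V − Δ·S = -1.2589.
Root portfolio cost Δ·98+B reproduces V0=1.7309.

(0,0): Delta=0.0305 Bond=-1.2589
(1,0): Delta=0.0385 Bond=-1.9837
(1,1): Delta=0.0276 Bond=-1.0149
(2,0): Delta=0.0000 Bond=0.0000
(2,1): Delta=0.0524 Bond=-3.5298
(2,2): Delta=0.0188 Bond=0.3743
(3,0): Delta=0.0000 Bond=0.0000
(3,1): Delta=0.0000 Bond=0.0000
(3,2): Delta=0.0711 Bond=-6.2810
(3,3): Delta=0.0000 Bond=4.5455
V0=1.7309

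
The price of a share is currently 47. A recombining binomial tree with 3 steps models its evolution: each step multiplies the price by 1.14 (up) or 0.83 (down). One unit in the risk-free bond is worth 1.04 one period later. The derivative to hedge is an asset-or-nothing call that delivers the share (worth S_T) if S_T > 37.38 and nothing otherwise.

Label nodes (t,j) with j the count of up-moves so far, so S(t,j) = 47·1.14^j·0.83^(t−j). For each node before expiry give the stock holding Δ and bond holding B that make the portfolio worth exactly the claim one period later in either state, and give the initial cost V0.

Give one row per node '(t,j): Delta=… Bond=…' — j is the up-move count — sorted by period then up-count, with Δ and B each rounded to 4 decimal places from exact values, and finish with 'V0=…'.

Under the risk-neutral measure, an up-move has probability p* = (R−d)/(u−d) = 0.6774 and values discount at R = 1.04.
At expiry t=3: V(3,0)=0.0000, V(3,1)=0.0000, V(3,2)=50.6974, V(3,3)=69.6326
Node (2,0) S=32.3783: V=(p*·0.0000+(1−p*)·0.0000)/1.04=0.0000; Δ=(0.0000−0.0000)/(36.9113−26.8740)=0.0000; B=V−Δ·S=0.0000
Node (2,1) S=44.4714: V=(p*·50.6974+(1−p*)·0.0000)/1.04=33.0225; Δ=(50.6974−0.0000)/(50.6974−36.9113)=3.6774; B=V−Δ·S=-130.5175
Node (2,2) S=61.0812: V=(p*·69.6326+(1−p*)·50.6974)/1.04=61.0812; Δ=(69.6326−50.6974)/(69.6326−50.6974)=1.0000; B=V−Δ·S=0.0000
Node (1,0) S=39.0100: V=(p*·33.0225+(1−p*)·0.0000)/1.04=21.5097; Δ=(33.0225−0.0000)/(44.4714−32.3783)=2.7307; B=V−Δ·S=-85.0145
Node (1,1) S=53.5800: V=(p*·61.0812+(1−p*)·33.0225)/1.04=50.0289; Δ=(61.0812−33.0225)/(61.0812−44.4714)=1.6893; B=V−Δ·S=-40.4831
Node (0,0) S=47.0000: V=(p*·50.0289+(1−p*)·21.5097)/1.04=39.2588; Δ=(50.0289−21.5097)/(53.5800−39.0100)=1.9574; B=V−Δ·S=-52.7385
Each (Δ,B) replicates both successor values, so the strategy is self-financing and V0 is arbitrage-free.

(0,0): Delta=1.9574 Bond=-52.7385
(1,0): Delta=2.7307 Bond=-85.0145
(1,1): Delta=1.6893 Bond=-40.4831
(2,0): Delta=0.0000 Bond=0.0000
(2,1): Delta=3.6774 Bond=-130.5175
(2,2): Delta=1.0000 Bond=0.0000
V0=39.2588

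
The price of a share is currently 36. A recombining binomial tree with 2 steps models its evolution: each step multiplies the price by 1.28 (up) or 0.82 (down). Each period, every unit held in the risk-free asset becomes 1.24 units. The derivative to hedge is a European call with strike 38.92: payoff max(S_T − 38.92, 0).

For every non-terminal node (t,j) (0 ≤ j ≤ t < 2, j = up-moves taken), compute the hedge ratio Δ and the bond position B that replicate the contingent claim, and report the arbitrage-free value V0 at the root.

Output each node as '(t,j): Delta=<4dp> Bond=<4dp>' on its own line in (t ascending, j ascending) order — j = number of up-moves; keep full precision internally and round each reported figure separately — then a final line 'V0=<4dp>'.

(0,0): Delta=0.8921 Bond=-21.2367
(1,0): Delta=0.0000 Bond=0.0000
(1,1): Delta=0.9465 Bond=-28.8415
V0=10.8773

Risk-neutral probability p* = (R−d)/(u−d) = (1.24−0.82)/(1.28−0.82) = 0.9130.
Terminal payoffs: V(2,0)=0.0000, V(2,1)=0.0000, V(2,2)=20.0624
  t=1,j=0: stock 29.5200 → up 37.7856 (V=0.0000), down 24.2064 (V=0.0000). Price 0.0000; hedge Δ=0.0000, bond B=0.0000.
  t=1,j=1: stock 46.0800 → up 58.9824 (V=20.0624), down 37.7856 (V=0.0000). Price 14.7725; hedge Δ=0.9465, bond B=-28.8415.
  t=0,j=0: stock 36.0000 → up 46.0800 (V=14.7725), down 29.5200 (V=0.0000). Price 10.8773; hedge Δ=0.8921, bond B=-21.2367.
Self-financing check: at every node Δ·S+B equals the discounted successor values.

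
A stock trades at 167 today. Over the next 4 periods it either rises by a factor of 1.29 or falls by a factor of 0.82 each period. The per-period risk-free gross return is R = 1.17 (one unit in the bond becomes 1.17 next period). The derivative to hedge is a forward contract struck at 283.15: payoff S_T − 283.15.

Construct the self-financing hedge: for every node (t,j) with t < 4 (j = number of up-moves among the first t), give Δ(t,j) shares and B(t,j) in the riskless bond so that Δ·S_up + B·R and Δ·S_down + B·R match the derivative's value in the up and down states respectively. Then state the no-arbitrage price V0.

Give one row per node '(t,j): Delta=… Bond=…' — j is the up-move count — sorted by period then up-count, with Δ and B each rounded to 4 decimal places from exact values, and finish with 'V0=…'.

Since d<R<u, set p* = (R−d)/(u−d) = 0.7447; price each node as the discounted p*-expectation of its children.
Payoff layer (t=4): V(4,0)=-207.6457, V(4,1)=-164.3688, V(4,2)=-96.2869, V(4,3)=10.8176, V(4,4)=179.3112
Node (3,0) S=92.0785: V=(p*·-164.3688+(1−p*)·-207.6457)/1.17=-149.9301; Δ=(-164.3688−-207.6457)/(118.7812−75.5043)=1.0000; B=V−Δ·S=-242.0085
Node (3,1) S=144.8551: V=(p*·-96.2869+(1−p*)·-164.3688)/1.17=-97.1534; Δ=(-96.2869−-164.3688)/(186.8631−118.7812)=1.0000; B=V−Δ·S=-242.0085
Node (3,2) S=227.8819: V=(p*·10.8176+(1−p*)·-96.2869)/1.17=-14.1267; Δ=(10.8176−-96.2869)/(293.9676−186.8631)=1.0000; B=V−Δ·S=-242.0085
Node (3,3) S=358.4971: V=(p*·179.3112+(1−p*)·10.8176)/1.17=116.4885; Δ=(179.3112−10.8176)/(462.4612−293.9676)=1.0000; B=V−Δ·S=-242.0085
Node (2,0) S=112.2908: V=(p*·-97.1534+(1−p*)·-149.9301)/1.17=-94.5541; Δ=(-97.1534−-149.9301)/(144.8551−92.0785)=1.0000; B=V−Δ·S=-206.8449
Node (2,1) S=176.6526: V=(p*·-14.1267+(1−p*)·-97.1534)/1.17=-30.1923; Δ=(-14.1267−-97.1534)/(227.8819−144.8551)=1.0000; B=V−Δ·S=-206.8449
Node (2,2) S=277.9047: V=(p*·116.4885+(1−p*)·-14.1267)/1.17=71.0598; Δ=(116.4885−-14.1267)/(358.4971−227.8819)=1.0000; B=V−Δ·S=-206.8449
Node (1,0) S=136.9400: V=(p*·-30.1923+(1−p*)·-94.5541)/1.17=-39.8505; Δ=(-30.1923−-94.5541)/(176.6526−112.2908)=1.0000; B=V−Δ·S=-176.7905
Node (1,1) S=215.4300: V=(p*·71.0598+(1−p*)·-30.1923)/1.17=38.6395; Δ=(71.0598−-30.1923)/(277.9047−176.6526)=1.0000; B=V−Δ·S=-176.7905
Node (0,0) S=167.0000: V=(p*·38.6395+(1−p*)·-39.8505)/1.17=15.8970; Δ=(38.6395−-39.8505)/(215.4300−136.9400)=1.0000; B=V−Δ·S=-151.1030
The time-0 hedge costs 15.8970, which is the no-arbitrage price.

(0,0): Delta=1.0000 Bond=-151.1030
(1,0): Delta=1.0000 Bond=-176.7905
(1,1): Delta=1.0000 Bond=-176.7905
(2,0): Delta=1.0000 Bond=-206.8449
(2,1): Delta=1.0000 Bond=-206.8449
(2,2): Delta=1.0000 Bond=-206.8449
(3,0): Delta=1.0000 Bond=-242.0085
(3,1): Delta=1.0000 Bond=-242.0085
(3,2): Delta=1.0000 Bond=-242.0085
(3,3): Delta=1.0000 Bond=-242.0085
V0=15.8970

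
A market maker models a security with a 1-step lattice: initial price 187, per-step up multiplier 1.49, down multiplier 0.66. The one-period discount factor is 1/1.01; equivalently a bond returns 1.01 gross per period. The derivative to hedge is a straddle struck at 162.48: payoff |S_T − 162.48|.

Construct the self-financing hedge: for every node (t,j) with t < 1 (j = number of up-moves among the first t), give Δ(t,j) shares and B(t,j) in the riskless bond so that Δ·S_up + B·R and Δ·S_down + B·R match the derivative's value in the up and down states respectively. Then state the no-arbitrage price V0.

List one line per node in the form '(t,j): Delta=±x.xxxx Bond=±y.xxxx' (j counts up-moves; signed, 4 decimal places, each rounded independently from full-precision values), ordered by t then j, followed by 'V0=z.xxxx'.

Risk-neutral probability p* = (R−d)/(u−d) = (1.01−0.66)/(1.49−0.66) = 0.4217.
Payoff layer (t=1): V(1,0)=39.0600, V(1,1)=116.1500
  t=0,j=0: stock 187.0000 → up 278.6300 (V=116.1500), down 123.4200 (V=39.0600). Price 70.8592; hedge Δ=0.4967, bond B=-22.0203.
The time-0 hedge costs 70.8592, which is the no-arbitrage price.

(0,0): Delta=0.4967 Bond=-22.0203
V0=70.8592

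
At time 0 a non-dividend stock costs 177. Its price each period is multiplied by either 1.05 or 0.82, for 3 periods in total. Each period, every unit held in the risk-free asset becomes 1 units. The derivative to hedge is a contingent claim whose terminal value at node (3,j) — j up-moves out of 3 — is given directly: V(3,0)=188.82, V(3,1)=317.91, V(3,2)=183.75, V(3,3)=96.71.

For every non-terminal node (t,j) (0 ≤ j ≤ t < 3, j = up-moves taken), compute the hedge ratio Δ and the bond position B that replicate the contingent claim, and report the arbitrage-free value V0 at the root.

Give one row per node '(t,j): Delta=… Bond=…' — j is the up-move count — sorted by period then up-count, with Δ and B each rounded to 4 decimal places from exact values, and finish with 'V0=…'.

Under the risk-neutral measure, an up-move has probability p* = (R−d)/(u−d) = 0.7826 and values discount at R = 1.
Payoff layer (t=3): V(3,0)=188.8200, V(3,1)=317.9100, V(3,2)=183.7500, V(3,3)=96.7100
  t=2,j=0: stock 119.0148 → up 124.9655 (V=317.9100), down 97.5921 (V=188.8200). Price 289.8470; hedge Δ=4.7159, bond B=-271.4139.
  t=2,j=1: stock 152.3970 → up 160.0169 (V=183.7500), down 124.9655 (V=317.9100). Price 212.9152; hedge Δ=-3.8275, bond B=796.2196.
  t=2,j=2: stock 195.1425 → up 204.8996 (V=96.7100), down 160.0169 (V=183.7500). Price 115.6317; hedge Δ=-1.9393, bond B=494.0665.
  t=1,j=0: stock 145.1400 → up 152.3970 (V=212.9152), down 119.0148 (V=289.8470). Price 229.6395; hedge Δ=-2.3046, bond B=564.1253.
  t=1,j=1: stock 185.8500 → up 195.1425 (V=115.6317), down 152.3970 (V=212.9152). Price 136.7803; hedge Δ=-2.2759, bond B=559.7520.
  t=0,j=0: stock 177.0000 → up 185.8500 (V=136.7803), down 145.1400 (V=229.6395). Price 156.9671; hedge Δ=-2.2810, bond B=560.7027.
Check: Δ(0,0)·S0 + B(0,0) = 156.9671 = V0.

(0,0): Delta=-2.2810 Bond=560.7027
(1,0): Delta=-2.3046 Bond=564.1253
(1,1): Delta=-2.2759 Bond=559.7520
(2,0): Delta=4.7159 Bond=-271.4139
(2,1): Delta=-3.8275 Bond=796.2196
(2,2): Delta=-1.9393 Bond=494.0665
V0=156.9671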